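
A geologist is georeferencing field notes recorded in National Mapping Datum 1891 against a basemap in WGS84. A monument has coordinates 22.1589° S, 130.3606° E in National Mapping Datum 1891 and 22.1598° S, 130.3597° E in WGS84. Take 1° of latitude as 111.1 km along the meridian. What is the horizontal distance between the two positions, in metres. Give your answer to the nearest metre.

136 m

Δφ = -22.1598° − -22.1589° = -0.0009°; Δλ = 130.3597° − 130.3606° = -0.0009°.
ΔN = Δφ × 111100 = -100.0 m; ΔE = Δλ × 111100 × cos(-22.1589°) = -0.0009 × 111100 × 0.926141 = -92.6 m.
Distance = √(ΔE² + ΔN²) = √((-92.6)² + (-100.0)²) = 136.3 m.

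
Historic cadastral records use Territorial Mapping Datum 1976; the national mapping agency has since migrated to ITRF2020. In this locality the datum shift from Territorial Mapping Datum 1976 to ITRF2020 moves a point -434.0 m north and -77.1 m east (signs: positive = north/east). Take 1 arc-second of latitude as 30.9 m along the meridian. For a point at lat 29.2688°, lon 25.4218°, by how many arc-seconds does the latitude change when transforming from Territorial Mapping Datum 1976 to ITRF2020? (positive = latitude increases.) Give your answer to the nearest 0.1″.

Δφ = -14.0″

1″ of latitude = 30.90 m, so Δφ = -434.0 / 30.90 = -14.045″.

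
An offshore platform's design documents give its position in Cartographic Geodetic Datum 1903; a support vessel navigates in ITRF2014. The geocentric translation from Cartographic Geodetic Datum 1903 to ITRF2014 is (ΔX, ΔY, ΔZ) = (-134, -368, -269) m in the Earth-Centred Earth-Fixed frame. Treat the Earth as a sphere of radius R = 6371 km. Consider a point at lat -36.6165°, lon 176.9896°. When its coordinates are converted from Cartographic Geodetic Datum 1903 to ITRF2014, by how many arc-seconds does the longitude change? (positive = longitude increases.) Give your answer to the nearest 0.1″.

sin φ = -0.596456, cos φ = 0.802646, sin λ = 0.052517, cos λ = -0.998620.
East component: ΔE = −sin λ·ΔX + cos λ·ΔY = −(0.052517)(-134) + (-0.998620)(-368) = 374.53 m.
1° of latitude spans πR/180 = 111195 m; at latitude φ, 1° of longitude spans that × cos φ = 89250.1 m, so Δλ = 374.53 / 89250.1 × 3600 = 15.107″.

Δλ = 15.1″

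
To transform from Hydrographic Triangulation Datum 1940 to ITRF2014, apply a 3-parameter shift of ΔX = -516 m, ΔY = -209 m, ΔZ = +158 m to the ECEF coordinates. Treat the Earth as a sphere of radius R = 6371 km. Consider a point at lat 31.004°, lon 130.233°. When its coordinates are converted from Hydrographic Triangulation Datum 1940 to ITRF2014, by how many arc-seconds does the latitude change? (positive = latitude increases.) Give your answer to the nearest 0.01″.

Δφ = 1.49″

sin φ = 0.515098, cos φ = 0.857131, sin λ = 0.763424, cos λ = -0.645897.
North component: ΔN = −sin φ cos λ·ΔX − sin φ sin λ·ΔY + cos φ·ΔZ = −(0.515098)(-0.645897)(-516) − (0.515098)(0.763424)(-209) + (0.857131)(158) = 45.94 m.
1° of latitude spans πR/180 = 111195 m, so Δφ = 45.94 / 111195 × 3600 = 1.487″.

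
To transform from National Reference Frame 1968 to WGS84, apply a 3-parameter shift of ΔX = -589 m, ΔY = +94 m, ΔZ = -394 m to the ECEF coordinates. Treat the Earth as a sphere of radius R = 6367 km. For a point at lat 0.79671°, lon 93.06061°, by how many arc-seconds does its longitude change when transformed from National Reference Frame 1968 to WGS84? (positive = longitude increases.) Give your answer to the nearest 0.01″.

Δλ = 18.89″

sin φ = 0.013905, cos φ = 0.999903, sin λ = 0.998574, cos λ = -0.053392.
East component: ΔE = −sin λ·ΔX + cos λ·ΔY = −(0.998574)(-589) + (-0.053392)(94) = 583.14 m.
1° of latitude spans πR/180 = 111125 m; at latitude φ, 1° of longitude spans that × cos φ = 111114.4 m, so Δλ = 583.14 / 111114.4 × 3600 = 18.893″.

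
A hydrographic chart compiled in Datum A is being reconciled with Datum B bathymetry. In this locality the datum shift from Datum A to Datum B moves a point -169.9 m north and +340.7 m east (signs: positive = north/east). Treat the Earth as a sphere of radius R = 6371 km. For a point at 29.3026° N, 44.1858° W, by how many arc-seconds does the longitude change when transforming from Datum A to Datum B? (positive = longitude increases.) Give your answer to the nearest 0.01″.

At latitude 29.3026°, cos φ = 0.872047.
One radian of longitude at latitude φ spans R cos φ, so Δλ = ΔE / (R cos φ) = 340.7 / (6371000 × 0.872047) = 6.1323e-05 rad = 12.649″.

Δλ = 12.65″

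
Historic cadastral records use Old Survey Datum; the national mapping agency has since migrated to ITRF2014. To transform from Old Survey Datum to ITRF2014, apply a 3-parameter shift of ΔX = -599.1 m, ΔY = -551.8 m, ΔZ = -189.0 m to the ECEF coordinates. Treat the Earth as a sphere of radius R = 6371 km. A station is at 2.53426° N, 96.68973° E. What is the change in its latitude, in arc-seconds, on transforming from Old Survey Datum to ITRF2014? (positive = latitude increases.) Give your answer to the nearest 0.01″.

Δφ = -5.43″

sin φ = 0.044217, cos φ = 0.999022, sin λ = 0.993192, cos λ = -0.116493.
North component: ΔN = −sin φ cos λ·ΔX − sin φ sin λ·ΔY + cos φ·ΔZ = −(0.044217)(-0.116493)(-599.1) − (0.044217)(0.993192)(-551.8) + (0.999022)(-189.0) = -167.67 m.
1° of latitude spans πR/180 = 111195 m, so Δφ = -167.67 / 111195 × 3600 = -5.428″.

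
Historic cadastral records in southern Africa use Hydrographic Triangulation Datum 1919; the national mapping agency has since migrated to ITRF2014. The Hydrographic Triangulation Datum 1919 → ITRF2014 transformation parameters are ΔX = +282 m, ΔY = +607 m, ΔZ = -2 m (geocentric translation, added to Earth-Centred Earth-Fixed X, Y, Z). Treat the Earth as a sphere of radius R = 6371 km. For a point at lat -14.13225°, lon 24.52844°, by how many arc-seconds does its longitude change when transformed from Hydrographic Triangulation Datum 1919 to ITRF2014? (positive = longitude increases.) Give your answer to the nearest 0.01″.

Δλ = 14.53″

sin φ = -0.244161, cos φ = 0.969735, sin λ = 0.415145, cos λ = 0.909755.
East component: ΔE = −sin λ·ΔX + cos λ·ΔY = −(0.415145)(282) + (0.909755)(607) = 435.15 m.
1° of latitude spans πR/180 = 111195 m; at latitude φ, 1° of longitude spans that × cos φ = 107829.6 m, so Δλ = 435.15 / 107829.6 × 3600 = 14.528″.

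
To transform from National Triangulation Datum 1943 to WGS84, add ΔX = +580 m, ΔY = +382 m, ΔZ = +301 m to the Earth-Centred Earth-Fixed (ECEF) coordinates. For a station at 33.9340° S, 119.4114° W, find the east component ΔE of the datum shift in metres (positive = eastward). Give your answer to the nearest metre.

ΔE = 318 m

The local east axis at (φ, λ) is (−sin λ, cos λ, 0), so ΔE = −sin(-119.4114°)·580 + cos(-119.4114°)·382 = 317.66 m.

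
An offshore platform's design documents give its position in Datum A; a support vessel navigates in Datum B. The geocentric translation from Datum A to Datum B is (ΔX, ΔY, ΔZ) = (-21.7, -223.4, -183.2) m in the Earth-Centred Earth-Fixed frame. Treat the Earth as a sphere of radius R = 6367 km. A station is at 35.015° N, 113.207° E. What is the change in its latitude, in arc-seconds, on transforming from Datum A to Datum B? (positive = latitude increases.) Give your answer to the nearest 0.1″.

sin φ = 0.573791, cos φ = 0.819002, sin λ = 0.919087, cos λ = -0.394054.
North component: ΔN = −sin φ cos λ·ΔX − sin φ sin λ·ΔY + cos φ·ΔZ = −(0.573791)(-0.394054)(-21.7) − (0.573791)(0.919087)(-223.4) + (0.819002)(-183.2) = -37.13 m.
1° of latitude spans πR/180 = 111125 m, so Δφ = -37.13 / 111125 × 3600 = -1.203″.

Δφ = -1.2″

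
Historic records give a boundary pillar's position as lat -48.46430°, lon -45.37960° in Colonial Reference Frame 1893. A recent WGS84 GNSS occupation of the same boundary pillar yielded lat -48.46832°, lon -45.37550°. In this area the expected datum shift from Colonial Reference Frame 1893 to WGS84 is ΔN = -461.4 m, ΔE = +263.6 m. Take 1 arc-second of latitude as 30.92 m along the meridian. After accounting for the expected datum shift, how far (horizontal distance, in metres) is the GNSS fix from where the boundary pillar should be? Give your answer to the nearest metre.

41 m

Observed coordinate differences: Δφ = -0.00402°, Δλ = +0.00410°.
Converting to metres (1° lat = 111312 m, cos φ = 0.663087): observed ΔN = -447.5 m, observed ΔE = 302.6 m.
Subtracting the expected shift leaves a residual of -447.5 − (-461.4) = 13.9 m north and 302.6 − (263.6) = 39.0 m east.
Residual distance = √(13.9² + 39.0²) = 41.4 m.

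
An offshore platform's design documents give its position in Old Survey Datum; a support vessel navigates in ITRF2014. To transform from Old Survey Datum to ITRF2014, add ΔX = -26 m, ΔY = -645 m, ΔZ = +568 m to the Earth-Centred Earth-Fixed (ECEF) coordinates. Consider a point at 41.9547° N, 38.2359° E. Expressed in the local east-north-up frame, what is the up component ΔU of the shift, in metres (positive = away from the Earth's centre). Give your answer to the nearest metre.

ΔU = 68 m

At φ = 41.9547°, λ = 38.2359°: sin φ = 0.668543, cos φ = 0.743674, sin λ = 0.618901, cos λ = 0.785469.
ΔU = cos φ cos λ·ΔX + cos φ sin λ·ΔY + sin φ·ΔZ = (0.743674)(0.785469)(-26) + (0.743674)(0.618901)(-645) + (0.668543)(568) = 67.68 m.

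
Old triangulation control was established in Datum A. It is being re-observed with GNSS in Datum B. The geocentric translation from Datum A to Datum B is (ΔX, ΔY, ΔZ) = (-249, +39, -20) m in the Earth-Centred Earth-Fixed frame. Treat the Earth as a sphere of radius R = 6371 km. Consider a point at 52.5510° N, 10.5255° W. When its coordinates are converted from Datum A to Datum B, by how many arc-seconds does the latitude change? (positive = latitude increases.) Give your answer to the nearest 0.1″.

Δφ = 6.1″

sin φ = 0.793895, cos φ = 0.608055, sin λ = -0.182673, cos λ = 0.983174.
North component: ΔN = −sin φ cos λ·ΔX − sin φ sin λ·ΔY + cos φ·ΔZ = −(0.793895)(0.983174)(-249) − (0.793895)(-0.182673)(39) + (0.608055)(-20) = 187.85 m.
1° of latitude spans πR/180 = 111195 m, so Δφ = 187.85 / 111195 × 3600 = 6.082″.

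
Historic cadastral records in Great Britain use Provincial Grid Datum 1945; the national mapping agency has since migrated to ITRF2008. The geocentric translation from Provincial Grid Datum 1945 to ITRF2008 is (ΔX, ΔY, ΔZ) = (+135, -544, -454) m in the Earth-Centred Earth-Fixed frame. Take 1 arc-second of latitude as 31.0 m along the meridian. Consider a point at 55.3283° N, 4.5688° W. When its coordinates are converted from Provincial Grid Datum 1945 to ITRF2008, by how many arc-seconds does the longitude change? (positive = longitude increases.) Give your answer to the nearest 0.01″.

sin φ = 0.822425, cos φ = 0.568873, sin λ = -0.079656, cos λ = 0.996822.
East component: ΔE = −sin λ·ΔX + cos λ·ΔY = −(-0.079656)(135) + (0.996822)(-544) = -531.52 m.
1° of latitude spans 3600 × 31.00 = 111600 m; at latitude φ, 1° of longitude spans that × cos φ = 63486.3 m, so Δλ = -531.52 / 63486.3 × 3600 = -30.140″.

Δλ = -30.14″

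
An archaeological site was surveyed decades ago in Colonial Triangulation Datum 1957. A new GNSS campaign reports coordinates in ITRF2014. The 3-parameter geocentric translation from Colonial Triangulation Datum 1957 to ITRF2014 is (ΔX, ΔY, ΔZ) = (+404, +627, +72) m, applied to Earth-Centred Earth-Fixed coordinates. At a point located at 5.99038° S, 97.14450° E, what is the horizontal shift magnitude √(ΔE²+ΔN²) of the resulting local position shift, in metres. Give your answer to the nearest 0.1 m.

496.5 m

The local east axis at (φ, λ) is (−sin λ, cos λ, 0), so ΔE = −sin(97.14450°)·404 + cos(97.14450°)·627 = -478.84 m.
The local north axis is (−sin φ cos λ, −sin φ sin λ, cos φ), giving ΔN = -5.244 + 64.927 + 71.607 = 131.29 m.
Horizontal magnitude = √(ΔE² + ΔN²) = √((-478.84)² + 131.29²) = 496.52 m.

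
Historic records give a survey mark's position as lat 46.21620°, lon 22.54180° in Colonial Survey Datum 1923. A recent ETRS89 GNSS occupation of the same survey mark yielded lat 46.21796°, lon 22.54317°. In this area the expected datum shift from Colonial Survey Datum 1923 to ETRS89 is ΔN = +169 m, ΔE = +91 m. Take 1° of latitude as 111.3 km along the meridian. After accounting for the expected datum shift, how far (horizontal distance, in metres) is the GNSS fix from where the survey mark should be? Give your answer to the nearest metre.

31 m

Observed coordinate differences: Δφ = +0.00176°, Δλ = +0.00137°.
Converting to metres (1° lat = 111300 m, cos φ = 0.691939): observed ΔN = 195.9 m, observed ΔE = 105.5 m.
Subtracting the expected shift leaves a residual of 195.9 − (169) = 26.9 m north and 105.5 − (91) = 14.5 m east.
Residual distance = √(26.9² + 14.5²) = 30.6 m.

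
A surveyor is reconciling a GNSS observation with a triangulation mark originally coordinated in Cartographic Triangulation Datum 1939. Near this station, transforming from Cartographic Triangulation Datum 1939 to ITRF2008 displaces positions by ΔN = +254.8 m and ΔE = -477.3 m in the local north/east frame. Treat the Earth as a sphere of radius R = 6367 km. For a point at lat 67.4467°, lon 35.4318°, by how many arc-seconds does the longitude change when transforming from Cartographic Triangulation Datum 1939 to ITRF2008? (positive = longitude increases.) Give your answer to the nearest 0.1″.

Δλ = -40.3″

At latitude 67.4467°, cos φ = 0.383543.
One radian of longitude at latitude φ spans R cos φ, so Δλ = ΔE / (R cos φ) = -477.3 / (6367000 × 0.383543) = -1.9545e-04 rad = -40.315″.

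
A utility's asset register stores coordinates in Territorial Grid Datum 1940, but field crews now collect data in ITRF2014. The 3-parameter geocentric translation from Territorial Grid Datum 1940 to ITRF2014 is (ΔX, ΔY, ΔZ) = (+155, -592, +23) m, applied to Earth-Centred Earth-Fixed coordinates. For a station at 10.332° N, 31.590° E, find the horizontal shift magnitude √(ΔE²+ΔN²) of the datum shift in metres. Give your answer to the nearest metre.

588 m

At φ = 10.332°, λ = 31.590°: sin φ = 0.179352, cos φ = 0.983785, sin λ = 0.523837, cos λ = 0.851818.
ΔE = −sin λ·ΔX + cos λ·ΔY = −(0.523837)·(155) + (0.851818)·(-592) = -585.47 m.
ΔN = −sin φ cos λ·ΔX − sin φ sin λ·ΔY + cos φ·ΔZ = −(0.179352)(0.851818)(155) − (0.179352)(0.523837)(-592) + (0.983785)(23) = 54.57 m.
Horizontal magnitude = √(ΔE² + ΔN²) = √((-585.47)² + 54.57²) = 588.01 m.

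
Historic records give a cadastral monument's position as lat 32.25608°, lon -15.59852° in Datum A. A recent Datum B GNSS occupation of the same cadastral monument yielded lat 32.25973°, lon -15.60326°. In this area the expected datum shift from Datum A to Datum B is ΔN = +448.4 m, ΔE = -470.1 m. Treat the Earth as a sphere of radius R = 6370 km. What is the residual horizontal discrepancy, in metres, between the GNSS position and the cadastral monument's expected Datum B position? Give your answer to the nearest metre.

Observed coordinate differences: Δφ = +0.00365°, Δλ = -0.00474°.
Converting to metres (1° lat = 111177 m, cos φ = 0.845671): observed ΔN = 405.8 m, observed ΔE = -445.7 m.
Subtracting the expected shift leaves a residual of 405.8 − (448.4) = -42.6 m north and -445.7 − (-470.1) = 24.4 m east.
Residual distance = √((-42.6)² + 24.4²) = 49.1 m.

49 m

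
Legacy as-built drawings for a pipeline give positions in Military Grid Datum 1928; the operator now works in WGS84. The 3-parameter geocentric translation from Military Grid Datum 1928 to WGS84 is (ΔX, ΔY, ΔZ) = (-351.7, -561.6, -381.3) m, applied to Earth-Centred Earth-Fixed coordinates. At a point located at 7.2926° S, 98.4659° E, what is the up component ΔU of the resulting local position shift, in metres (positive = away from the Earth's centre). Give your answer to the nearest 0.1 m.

ΔU = -451.2 m

The local up (radial) axis is (cos φ cos λ, cos φ sin λ, sin φ), giving ΔU = 51.359 − 550.987 + 48.401 = -451.23 m.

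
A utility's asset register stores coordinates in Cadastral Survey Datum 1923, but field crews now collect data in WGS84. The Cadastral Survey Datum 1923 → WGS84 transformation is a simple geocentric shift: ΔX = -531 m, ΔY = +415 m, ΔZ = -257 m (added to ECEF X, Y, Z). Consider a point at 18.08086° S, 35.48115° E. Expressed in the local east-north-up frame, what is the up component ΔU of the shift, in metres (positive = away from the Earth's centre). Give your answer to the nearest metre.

ΔU = -102 m

At φ = -18.08086°, λ = 35.48115°: sin φ = -0.310359, cos φ = 0.950619, sin λ = 0.580435, cos λ = 0.814307.
ΔU = cos φ cos λ·ΔX + cos φ sin λ·ΔY + sin φ·ΔZ = (0.950619)(0.814307)(-531) + (0.950619)(0.580435)(415) + (-0.310359)(-257) = -102.30 m.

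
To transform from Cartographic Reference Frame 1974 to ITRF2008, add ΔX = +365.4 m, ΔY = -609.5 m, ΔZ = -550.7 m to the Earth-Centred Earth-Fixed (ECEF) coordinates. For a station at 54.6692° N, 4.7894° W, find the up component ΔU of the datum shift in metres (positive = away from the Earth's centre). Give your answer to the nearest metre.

ΔU = -209 m

At φ = 54.6692°, λ = -4.7894°: sin φ = 0.815827, cos φ = 0.578296, sin λ = -0.083493, cos λ = 0.996508.
ΔU = cos φ cos λ·ΔX + cos φ sin λ·ΔY + sin φ·ΔZ = (0.578296)(0.996508)(365.4) + (0.578296)(-0.083493)(-609.5) + (0.815827)(-550.7) = -209.28 m.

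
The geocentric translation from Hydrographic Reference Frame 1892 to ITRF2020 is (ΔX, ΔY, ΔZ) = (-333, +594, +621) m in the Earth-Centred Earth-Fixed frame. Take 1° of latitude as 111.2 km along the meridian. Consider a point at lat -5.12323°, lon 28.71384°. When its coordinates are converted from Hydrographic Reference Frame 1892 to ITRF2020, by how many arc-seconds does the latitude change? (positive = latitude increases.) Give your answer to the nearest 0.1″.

Δφ = 20.0″

sin φ = -0.089298, cos φ = 0.996005, sin λ = 0.480435, cos λ = 0.877030.
North component: ΔN = −sin φ cos λ·ΔX − sin φ sin λ·ΔY + cos φ·ΔZ = −(-0.089298)(0.877030)(-333) − (-0.089298)(0.480435)(594) + (0.996005)(621) = 617.92 m.
1° of latitude spans 111200 m, so Δφ = 617.92 / 111200 × 3600 = 20.005″.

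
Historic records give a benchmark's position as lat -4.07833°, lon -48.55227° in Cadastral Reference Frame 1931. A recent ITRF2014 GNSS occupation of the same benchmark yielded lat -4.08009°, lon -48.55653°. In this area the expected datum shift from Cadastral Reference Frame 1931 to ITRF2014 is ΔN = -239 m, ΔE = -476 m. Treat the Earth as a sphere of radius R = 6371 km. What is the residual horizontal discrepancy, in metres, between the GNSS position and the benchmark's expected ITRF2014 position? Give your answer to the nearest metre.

Observed coordinate differences: Δφ = -0.00176°, Δλ = -0.00426°.
Converting to metres (1° lat = 111195 m, cos φ = 0.997468): observed ΔN = -195.7 m, observed ΔE = -472.5 m.
Subtracting the expected shift leaves a residual of -195.7 − (-239) = 43.3 m north and -472.5 − (-476) = 3.5 m east.
Residual distance = √(43.3² + 3.5²) = 43.4 m.

43 m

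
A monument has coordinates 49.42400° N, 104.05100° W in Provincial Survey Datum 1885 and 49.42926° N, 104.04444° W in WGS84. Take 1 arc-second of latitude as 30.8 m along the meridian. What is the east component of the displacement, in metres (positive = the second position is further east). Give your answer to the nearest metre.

Δφ = 49.42926° − 49.42400° = +0.00526°; Δλ = -104.04444° − -104.05100° = +0.00656°.
1° of latitude = 3600 × 30.80 = 110880 m.
ΔN = Δφ × 110880 = 583.2 m; ΔE = Δλ × 110880 × cos(49.42400°) = +0.00656 × 110880 × 0.650456 = 473.1 m.

ΔE = 473 m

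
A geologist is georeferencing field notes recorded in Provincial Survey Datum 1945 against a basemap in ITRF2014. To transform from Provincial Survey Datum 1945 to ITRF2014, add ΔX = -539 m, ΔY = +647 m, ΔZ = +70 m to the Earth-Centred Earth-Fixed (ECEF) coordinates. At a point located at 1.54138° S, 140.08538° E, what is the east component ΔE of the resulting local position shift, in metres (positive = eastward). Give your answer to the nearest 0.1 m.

The local east axis at (φ, λ) is (−sin λ, cos λ, 0), so ΔE = −sin(140.08538°)·(-539) + cos(140.08538°)·647 = -150.40 m.

ΔE = -150.4 m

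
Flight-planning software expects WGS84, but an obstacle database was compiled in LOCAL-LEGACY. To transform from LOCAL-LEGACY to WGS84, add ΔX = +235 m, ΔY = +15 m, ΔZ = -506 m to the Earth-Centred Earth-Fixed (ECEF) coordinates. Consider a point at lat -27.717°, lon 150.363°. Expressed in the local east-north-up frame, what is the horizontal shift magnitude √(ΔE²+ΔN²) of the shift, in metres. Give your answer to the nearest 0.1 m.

554.8 m

The local east axis at (φ, λ) is (−sin λ, cos λ, 0), so ΔE = −sin(150.363°)·235 + cos(150.363°)·15 = -129.25 m.
The local north axis is (−sin φ cos λ, −sin φ sin λ, cos φ), giving ΔN = -95.001 + 3.450 − 447.939 = -539.49 m.
Horizontal magnitude = √(ΔE² + ΔN²) = √((-129.25)² + (-539.49)²) = 554.76 m.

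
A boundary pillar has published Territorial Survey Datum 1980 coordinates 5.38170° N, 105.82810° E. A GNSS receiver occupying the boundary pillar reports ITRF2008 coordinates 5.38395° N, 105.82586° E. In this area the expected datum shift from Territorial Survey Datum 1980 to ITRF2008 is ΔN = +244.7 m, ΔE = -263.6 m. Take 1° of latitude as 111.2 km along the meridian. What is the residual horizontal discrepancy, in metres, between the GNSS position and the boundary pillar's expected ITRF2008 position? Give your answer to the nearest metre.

Observed coordinate differences: Δφ = +0.00225°, Δλ = -0.00224°.
Converting to metres (1° lat = 111200 m, cos φ = 0.995592): observed ΔN = 250.2 m, observed ΔE = -248.0 m.
Subtracting the expected shift leaves a residual of 250.2 − (244.7) = 5.5 m north and -248.0 − (-263.6) = 15.6 m east.
Residual distance = √(5.5² + 15.6²) = 16.6 m.

17 m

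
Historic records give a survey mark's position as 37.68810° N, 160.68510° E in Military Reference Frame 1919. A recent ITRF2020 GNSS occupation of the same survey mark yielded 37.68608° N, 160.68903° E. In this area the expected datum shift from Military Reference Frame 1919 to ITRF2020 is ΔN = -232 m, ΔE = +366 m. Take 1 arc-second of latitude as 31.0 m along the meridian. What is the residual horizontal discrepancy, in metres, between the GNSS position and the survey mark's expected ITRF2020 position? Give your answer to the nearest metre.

Observed coordinate differences: Δφ = -0.00202°, Δλ = +0.00393°.
Converting to metres (1° lat = 111600 m, cos φ = 0.791351): observed ΔN = -225.4 m, observed ΔE = 347.1 m.
Subtracting the expected shift leaves a residual of -225.4 − (-232) = 6.6 m north and 347.1 − (366) = -18.9 m east.
Residual distance = √(6.6² + (-18.9)²) = 20.0 m.

20 m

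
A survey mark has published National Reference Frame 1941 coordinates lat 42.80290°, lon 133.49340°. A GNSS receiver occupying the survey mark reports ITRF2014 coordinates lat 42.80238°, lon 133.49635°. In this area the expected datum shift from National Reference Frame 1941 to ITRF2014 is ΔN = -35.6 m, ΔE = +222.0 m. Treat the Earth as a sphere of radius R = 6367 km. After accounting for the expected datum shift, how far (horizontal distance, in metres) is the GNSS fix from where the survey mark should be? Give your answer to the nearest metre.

29 m

Observed coordinate differences: Δφ = -0.00052°, Δλ = +0.00295°.
Converting to metres (1° lat = 111125 m, cos φ = 0.733695): observed ΔN = -57.8 m, observed ΔE = 240.5 m.
Subtracting the expected shift leaves a residual of -57.8 − (-35.6) = -22.2 m north and 240.5 − (222.0) = 18.5 m east.
Residual distance = √((-22.2)² + 18.5²) = 28.9 m.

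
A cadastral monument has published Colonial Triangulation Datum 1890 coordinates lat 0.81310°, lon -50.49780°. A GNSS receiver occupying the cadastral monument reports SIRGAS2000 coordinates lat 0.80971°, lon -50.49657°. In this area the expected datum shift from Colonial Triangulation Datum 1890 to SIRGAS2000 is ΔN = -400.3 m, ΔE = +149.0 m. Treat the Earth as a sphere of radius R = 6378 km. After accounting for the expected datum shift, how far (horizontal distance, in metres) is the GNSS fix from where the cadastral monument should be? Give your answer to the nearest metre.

26 m

Observed coordinate differences: Δφ = -0.00339°, Δλ = +0.00123°.
Converting to metres (1° lat = 111317 m, cos φ = 0.999899): observed ΔN = -377.4 m, observed ΔE = 136.9 m.
Subtracting the expected shift leaves a residual of -377.4 − (-400.3) = 22.9 m north and 136.9 − (149.0) = -12.1 m east.
Residual distance = √(22.9² + (-12.1)²) = 25.9 m.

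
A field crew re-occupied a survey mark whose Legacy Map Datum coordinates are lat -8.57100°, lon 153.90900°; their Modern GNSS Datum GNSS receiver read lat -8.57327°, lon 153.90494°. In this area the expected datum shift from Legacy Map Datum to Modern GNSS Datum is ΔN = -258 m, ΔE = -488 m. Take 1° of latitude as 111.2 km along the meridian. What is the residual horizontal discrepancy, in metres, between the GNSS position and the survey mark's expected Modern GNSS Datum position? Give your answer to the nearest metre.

42 m

Observed coordinate differences: Δφ = -0.00227°, Δλ = -0.00406°.
Converting to metres (1° lat = 111200 m, cos φ = 0.988832): observed ΔN = -252.4 m, observed ΔE = -446.4 m.
Subtracting the expected shift leaves a residual of -252.4 − (-258) = 5.6 m north and -446.4 − (-488) = 41.6 m east.
Residual distance = √(5.6² + 41.6²) = 41.9 m.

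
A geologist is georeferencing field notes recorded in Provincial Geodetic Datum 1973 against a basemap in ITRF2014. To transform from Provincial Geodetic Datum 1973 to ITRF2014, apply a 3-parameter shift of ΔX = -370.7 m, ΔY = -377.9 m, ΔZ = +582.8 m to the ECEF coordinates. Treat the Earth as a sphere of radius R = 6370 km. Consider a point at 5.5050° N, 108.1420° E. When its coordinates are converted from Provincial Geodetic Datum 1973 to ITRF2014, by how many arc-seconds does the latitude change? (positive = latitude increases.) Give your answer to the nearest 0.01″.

sin φ = 0.095933, cos φ = 0.995388, sin λ = 0.950288, cos λ = -0.311373.
North component: ΔN = −sin φ cos λ·ΔX − sin φ sin λ·ΔY + cos φ·ΔZ = −(0.095933)(-0.311373)(-370.7) − (0.095933)(0.950288)(-377.9) + (0.995388)(582.8) = 603.49 m.
1° of latitude spans πR/180 = 111177 m, so Δφ = 603.49 / 111177 × 3600 = 19.541″.

Δφ = 19.54″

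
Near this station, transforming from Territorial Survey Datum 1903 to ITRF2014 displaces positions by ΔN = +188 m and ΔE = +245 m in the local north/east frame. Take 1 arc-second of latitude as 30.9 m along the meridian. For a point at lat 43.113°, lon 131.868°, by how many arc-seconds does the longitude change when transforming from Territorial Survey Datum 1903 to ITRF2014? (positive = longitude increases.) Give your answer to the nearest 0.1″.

At latitude 43.113°, cos φ = 0.730007.
1″ of longitude at this latitude = 30.90 × cos φ = 22.5572 m, so Δλ = 245.0 / 22.5572 = 10.861″.

Δλ = 10.9″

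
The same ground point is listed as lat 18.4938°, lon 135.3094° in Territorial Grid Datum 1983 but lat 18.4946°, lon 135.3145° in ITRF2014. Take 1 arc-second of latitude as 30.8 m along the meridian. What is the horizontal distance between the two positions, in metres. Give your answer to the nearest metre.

Δφ = 18.4946° − 18.4938° = +0.0008°; Δλ = 135.3145° − 135.3094° = +0.0051°.
1° of latitude = 3600 × 30.80 = 110880 m.
ΔN = Δφ × 110880 = 88.7 m; ΔE = Δλ × 110880 × cos(18.4938°) = +0.0051 × 110880 × 0.948358 = 536.3 m.
Distance = √(ΔE² + ΔN²) = √(536.3² + 88.7²) = 543.6 m.

544 m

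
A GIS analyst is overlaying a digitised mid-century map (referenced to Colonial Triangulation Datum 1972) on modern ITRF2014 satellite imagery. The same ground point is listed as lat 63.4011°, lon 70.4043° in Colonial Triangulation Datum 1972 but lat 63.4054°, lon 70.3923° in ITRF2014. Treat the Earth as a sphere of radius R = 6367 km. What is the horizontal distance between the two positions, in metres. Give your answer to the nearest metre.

Δφ = 63.4054° − 63.4011° = +0.0043°; Δλ = 70.3923° − 70.4043° = -0.0120°.
1° along a meridian = πR/180 = 111125 m.
ΔN = Δφ × 111125 = 477.8 m; ΔE = Δλ × 111125 × cos(63.4011°) = -0.0120 × 111125 × 0.447742 = -597.1 m.
Distance = √(ΔE² + ΔN²) = √((-597.1)² + 477.8²) = 764.7 m.

765 m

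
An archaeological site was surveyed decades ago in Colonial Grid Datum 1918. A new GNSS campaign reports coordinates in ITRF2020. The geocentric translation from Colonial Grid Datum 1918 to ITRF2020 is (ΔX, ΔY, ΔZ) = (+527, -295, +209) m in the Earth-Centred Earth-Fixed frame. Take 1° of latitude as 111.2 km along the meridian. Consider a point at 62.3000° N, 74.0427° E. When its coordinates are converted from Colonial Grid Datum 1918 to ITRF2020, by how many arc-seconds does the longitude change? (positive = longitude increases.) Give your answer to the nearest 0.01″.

sin φ = 0.885394, cos φ = 0.464842, sin λ = 0.961467, cos λ = 0.274921.
East component: ΔE = −sin λ·ΔX + cos λ·ΔY = −(0.961467)(527) + (0.274921)(-295) = -587.79 m.
1° of latitude spans 111200 m; at latitude φ, 1° of longitude spans that × cos φ = 51690.4 m, so Δλ = -587.79 / 51690.4 × 3600 = -40.937″.

Δλ = -40.94″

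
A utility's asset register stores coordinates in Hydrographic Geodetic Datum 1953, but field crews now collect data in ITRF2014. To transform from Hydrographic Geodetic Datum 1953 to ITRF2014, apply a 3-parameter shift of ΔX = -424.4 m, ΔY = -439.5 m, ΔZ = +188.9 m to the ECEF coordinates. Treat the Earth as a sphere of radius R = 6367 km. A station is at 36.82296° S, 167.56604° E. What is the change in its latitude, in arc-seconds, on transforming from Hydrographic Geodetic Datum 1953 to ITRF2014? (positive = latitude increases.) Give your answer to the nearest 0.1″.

Δφ = 11.1″

sin φ = -0.599344, cos φ = 0.800491, sin λ = 0.215314, cos λ = -0.976545.
North component: ΔN = −sin φ cos λ·ΔX − sin φ sin λ·ΔY + cos φ·ΔZ = −(-0.599344)(-0.976545)(-424.4) − (-0.599344)(0.215314)(-439.5) + (0.800491)(188.9) = 342.89 m.
1° of latitude spans πR/180 = 111125 m, so Δφ = 342.89 / 111125 × 3600 = 11.108″.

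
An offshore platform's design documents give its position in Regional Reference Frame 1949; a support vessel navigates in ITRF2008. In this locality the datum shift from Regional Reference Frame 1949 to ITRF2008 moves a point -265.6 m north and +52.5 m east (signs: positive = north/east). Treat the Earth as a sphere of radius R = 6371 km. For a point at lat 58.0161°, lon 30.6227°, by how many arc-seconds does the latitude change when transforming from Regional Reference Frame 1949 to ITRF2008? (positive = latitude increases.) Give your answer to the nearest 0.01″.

On a sphere of radius R, 1 rad of latitude = R, so Δφ = ΔN / R = -265.6 / 6371000 = -4.1689e-05 rad = -8.599″.

Δφ = -8.60″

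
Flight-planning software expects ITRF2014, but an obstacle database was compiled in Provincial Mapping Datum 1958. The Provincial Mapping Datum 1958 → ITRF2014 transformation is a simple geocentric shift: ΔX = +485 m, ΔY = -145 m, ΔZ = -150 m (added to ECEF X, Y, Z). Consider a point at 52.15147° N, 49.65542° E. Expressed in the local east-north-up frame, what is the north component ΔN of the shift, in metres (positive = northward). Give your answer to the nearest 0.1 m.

ΔN = -252.7 m

At φ = 52.15147°, λ = 49.65542°: sin φ = 0.789636, cos φ = 0.613576, sin λ = 0.762165, cos λ = 0.647383.
ΔN = −sin φ cos λ·ΔX − sin φ sin λ·ΔY + cos φ·ΔZ = −(0.789636)(0.647383)(485) − (0.789636)(0.762165)(-145) + (0.613576)(-150) = -252.70 m.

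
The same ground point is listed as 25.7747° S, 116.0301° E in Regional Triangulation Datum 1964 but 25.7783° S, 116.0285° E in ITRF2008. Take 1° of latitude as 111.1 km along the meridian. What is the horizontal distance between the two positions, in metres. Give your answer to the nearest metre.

Δφ = -25.7783° − -25.7747° = -0.0036°; Δλ = 116.0285° − 116.0301° = -0.0016°.
ΔN = Δφ × 111100 = -400.0 m; ΔE = Δλ × 111100 × cos(-25.7747°) = -0.0016 × 111100 × 0.900511 = -160.1 m.
Distance = √(ΔE² + ΔN²) = √((-160.1)² + (-400.0)²) = 430.8 m.

431 m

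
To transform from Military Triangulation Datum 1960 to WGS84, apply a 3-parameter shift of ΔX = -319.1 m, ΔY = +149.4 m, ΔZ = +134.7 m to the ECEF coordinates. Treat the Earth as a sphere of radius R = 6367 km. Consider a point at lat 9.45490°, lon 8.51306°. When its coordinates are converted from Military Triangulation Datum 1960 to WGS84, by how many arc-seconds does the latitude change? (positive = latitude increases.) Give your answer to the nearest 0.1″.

sin φ = 0.164271, cos φ = 0.986415, sin λ = 0.148035, cos λ = 0.988982.
North component: ΔN = −sin φ cos λ·ΔX − sin φ sin λ·ΔY + cos φ·ΔZ = −(0.164271)(0.988982)(-319.1) − (0.164271)(0.148035)(149.4) + (0.986415)(134.7) = 181.08 m.
1° of latitude spans πR/180 = 111125 m, so Δφ = 181.08 / 111125 × 3600 = 5.866″.

Δφ = 5.9″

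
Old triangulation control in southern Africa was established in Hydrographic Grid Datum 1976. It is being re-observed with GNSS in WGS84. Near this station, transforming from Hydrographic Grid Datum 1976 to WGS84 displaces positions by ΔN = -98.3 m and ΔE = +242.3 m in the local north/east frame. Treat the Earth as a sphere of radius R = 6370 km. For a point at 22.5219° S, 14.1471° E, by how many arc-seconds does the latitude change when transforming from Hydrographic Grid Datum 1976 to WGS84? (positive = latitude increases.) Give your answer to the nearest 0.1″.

On a sphere of radius R, 1 rad of latitude = R, so Δφ = ΔN / R = -98.3 / 6370000 = -1.5432e-05 rad = -3.183″.

Δφ = -3.2″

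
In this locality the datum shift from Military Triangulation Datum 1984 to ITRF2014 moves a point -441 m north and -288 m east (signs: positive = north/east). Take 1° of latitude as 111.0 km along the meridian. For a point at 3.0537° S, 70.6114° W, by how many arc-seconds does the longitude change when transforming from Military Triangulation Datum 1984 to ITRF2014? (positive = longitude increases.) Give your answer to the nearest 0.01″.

At latitude -3.0537°, cos φ = 0.998580.
1° of longitude at this latitude = 111.0 × cos φ = 110.84 km, so Δλ = -288.0 / 110842.4 = -0.0025983° = -9.354″.

Δλ = -9.35″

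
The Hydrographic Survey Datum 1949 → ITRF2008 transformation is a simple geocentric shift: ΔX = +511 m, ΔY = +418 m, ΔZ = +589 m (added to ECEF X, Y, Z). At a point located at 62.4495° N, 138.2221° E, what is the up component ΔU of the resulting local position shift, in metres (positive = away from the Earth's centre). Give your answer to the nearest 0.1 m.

The local up (radial) axis is (cos φ cos λ, cos φ sin λ, sin φ), giving ΔU = -176.256 + 128.810 + 522.209 = 474.76 m.

ΔU = 474.8 m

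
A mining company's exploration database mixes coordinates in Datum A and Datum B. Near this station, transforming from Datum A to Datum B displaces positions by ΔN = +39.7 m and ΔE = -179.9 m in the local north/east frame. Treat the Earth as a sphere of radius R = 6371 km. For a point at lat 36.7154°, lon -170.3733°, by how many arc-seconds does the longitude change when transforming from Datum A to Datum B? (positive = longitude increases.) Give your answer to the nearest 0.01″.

Δλ = -7.27″

At latitude 36.7154°, cos φ = 0.801615.
One radian of longitude at latitude φ spans R cos φ, so Δλ = ΔE / (R cos φ) = -179.9 / (6371000 × 0.801615) = -3.5226e-05 rad = -7.266″.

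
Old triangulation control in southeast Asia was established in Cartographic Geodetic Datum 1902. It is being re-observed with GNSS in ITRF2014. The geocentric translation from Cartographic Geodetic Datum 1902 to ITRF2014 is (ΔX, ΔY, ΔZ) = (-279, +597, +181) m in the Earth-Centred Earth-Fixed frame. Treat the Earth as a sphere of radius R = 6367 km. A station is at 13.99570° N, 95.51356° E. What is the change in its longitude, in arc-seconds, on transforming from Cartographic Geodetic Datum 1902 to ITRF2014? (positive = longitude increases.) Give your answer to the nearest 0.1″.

sin φ = 0.241849, cos φ = 0.970314, sin λ = 0.995373, cos λ = -0.096081.
East component: ΔE = −sin λ·ΔX + cos λ·ΔY = −(0.995373)(-279) + (-0.096081)(597) = 220.35 m.
1° of latitude spans πR/180 = 111125 m; at latitude φ, 1° of longitude spans that × cos φ = 107826.2 m, so Δλ = 220.35 / 107826.2 × 3600 = 7.357″.

Δλ = 7.4″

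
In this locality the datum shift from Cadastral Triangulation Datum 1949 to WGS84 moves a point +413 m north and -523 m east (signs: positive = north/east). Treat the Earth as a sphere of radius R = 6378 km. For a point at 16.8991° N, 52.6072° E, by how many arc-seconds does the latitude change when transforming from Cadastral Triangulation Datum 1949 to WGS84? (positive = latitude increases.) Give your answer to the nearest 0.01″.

Δφ = 13.36″

On a sphere of radius R, 1 rad of latitude = R, so Δφ = ΔN / R = 413.0 / 6378000 = 6.4754e-05 rad = 13.356″.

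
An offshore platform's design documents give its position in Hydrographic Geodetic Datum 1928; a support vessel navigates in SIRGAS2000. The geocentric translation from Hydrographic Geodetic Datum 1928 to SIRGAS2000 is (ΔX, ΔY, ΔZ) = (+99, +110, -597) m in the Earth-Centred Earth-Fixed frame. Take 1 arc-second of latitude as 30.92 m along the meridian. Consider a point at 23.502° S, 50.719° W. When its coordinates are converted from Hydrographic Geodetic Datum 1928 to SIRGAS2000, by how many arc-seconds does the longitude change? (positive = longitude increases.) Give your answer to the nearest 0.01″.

Δλ = 5.16″

sin φ = -0.398781, cos φ = 0.917046, sin λ = -0.774050, cos λ = 0.633124.
East component: ΔE = −sin λ·ΔX + cos λ·ΔY = −(-0.774050)(99) + (0.633124)(110) = 146.27 m.
1° of latitude spans 3600 × 30.92 = 111312 m; at latitude φ, 1° of longitude spans that × cos φ = 102078.2 m, so Δλ = 146.27 / 102078.2 × 3600 = 5.159″.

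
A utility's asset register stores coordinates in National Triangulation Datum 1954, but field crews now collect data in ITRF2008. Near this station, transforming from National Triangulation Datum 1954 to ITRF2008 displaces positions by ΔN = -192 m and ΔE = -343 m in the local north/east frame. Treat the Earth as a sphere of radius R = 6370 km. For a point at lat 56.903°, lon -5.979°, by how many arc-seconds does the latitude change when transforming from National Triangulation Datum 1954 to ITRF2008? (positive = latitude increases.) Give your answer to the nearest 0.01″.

Δφ = -6.22″

On a sphere of radius R, 1 rad of latitude = R, so Δφ = ΔN / R = -192.0 / 6370000 = -3.0141e-05 rad = -6.217″.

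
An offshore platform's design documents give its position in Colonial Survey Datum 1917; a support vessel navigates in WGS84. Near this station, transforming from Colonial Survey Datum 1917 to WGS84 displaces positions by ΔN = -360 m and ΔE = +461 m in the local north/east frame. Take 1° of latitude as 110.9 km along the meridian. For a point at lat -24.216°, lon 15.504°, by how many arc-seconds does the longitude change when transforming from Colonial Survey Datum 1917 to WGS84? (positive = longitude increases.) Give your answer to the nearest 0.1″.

At latitude -24.216°, cos φ = 0.912006.
1° of longitude at this latitude = 110.9 × cos φ = 101.14 km, so Δλ = 461.0 / 101141.4 = 0.0045580° = 16.409″.

Δλ = 16.4″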